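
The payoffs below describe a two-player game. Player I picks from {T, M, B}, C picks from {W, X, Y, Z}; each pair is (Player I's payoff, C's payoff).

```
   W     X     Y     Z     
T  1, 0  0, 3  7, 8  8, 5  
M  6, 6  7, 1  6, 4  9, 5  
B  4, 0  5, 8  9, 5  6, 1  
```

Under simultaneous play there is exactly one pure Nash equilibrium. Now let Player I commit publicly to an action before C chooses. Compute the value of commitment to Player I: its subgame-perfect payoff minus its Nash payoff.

Backward induction with Player I moving first.
- T → C plays Y (best of 0, 3, 8, 5); Player I gets 7.
- M → C plays W (best of 6, 1, 4, 5); Player I gets 6.
- B → C plays X (best of 0, 8, 5, 1); Player I gets 5.
Maximizing over 7, 6, 5, Player I chooses T. Subgame-perfect outcome: (T, Y) with payoffs (7, 8).
For the simultaneous game, intersect best replies.
Player I's best replies: W→M; X→M; Y→B; Z→M.
C's best replies: T→Y; M→W; B→X.
Only (M, W) has each player best-responding; Nash payoffs (6, 6).
Player I's commitment gain: 7 − 6 = 1.

1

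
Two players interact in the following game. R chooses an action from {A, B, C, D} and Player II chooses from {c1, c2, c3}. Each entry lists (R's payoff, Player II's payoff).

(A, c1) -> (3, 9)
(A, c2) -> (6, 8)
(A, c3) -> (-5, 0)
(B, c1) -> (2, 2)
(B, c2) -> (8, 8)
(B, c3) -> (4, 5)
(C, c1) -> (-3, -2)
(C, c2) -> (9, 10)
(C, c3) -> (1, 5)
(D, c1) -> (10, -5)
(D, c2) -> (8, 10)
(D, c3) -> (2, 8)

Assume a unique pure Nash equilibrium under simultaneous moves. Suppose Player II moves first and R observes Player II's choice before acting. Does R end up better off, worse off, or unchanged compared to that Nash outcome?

unchanged

Solve by backward induction (Player II leads).
- c1 → R plays D (best of 3, 2, -3, 10); Player II gets -5.
- c2 → R plays C (best of 6, 8, 9, 8); Player II gets 10.
- c3 → R plays B (best of -5, 4, 1, 2); Player II gets 5.
Among -5, 10, 5, the best is 10 at c2. Subgame-perfect outcome: (C, c2) with payoffs (9, 10).
For the simultaneous game, intersect best replies.
R's best replies: c1→D; c2→C; c3→B.
Player II's best replies: A→c1; B→c2; C→c2; D→c2.
The unique mutual best reply is (C, c2), giving (9, 10).
R earns 9 sequentially versus 9 at the Nash outcome: unchanged.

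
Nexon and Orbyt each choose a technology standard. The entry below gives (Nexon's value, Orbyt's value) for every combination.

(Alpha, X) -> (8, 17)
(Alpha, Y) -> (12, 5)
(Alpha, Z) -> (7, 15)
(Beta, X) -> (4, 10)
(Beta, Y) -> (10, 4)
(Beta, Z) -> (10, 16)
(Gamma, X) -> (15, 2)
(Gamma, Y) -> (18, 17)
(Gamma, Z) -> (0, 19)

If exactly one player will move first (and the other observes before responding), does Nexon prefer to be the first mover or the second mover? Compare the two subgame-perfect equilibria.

second

If Nexon leads: Orbyt's best replies are Alpha→X, Beta→Z, Gamma→Z; Nexon's induced payoffs 8, 10, 0; outcome (Beta, Z), payoffs (10, 16).
If Orbyt leads: Nexon's best replies are X→Gamma, Y→Gamma, Z→Beta; Orbyt's induced payoffs 2, 17, 16; outcome (Gamma, Y), payoffs (18, 17).
Nexon gets 10 moving first and 18 moving second, so Nexon prefers to move second.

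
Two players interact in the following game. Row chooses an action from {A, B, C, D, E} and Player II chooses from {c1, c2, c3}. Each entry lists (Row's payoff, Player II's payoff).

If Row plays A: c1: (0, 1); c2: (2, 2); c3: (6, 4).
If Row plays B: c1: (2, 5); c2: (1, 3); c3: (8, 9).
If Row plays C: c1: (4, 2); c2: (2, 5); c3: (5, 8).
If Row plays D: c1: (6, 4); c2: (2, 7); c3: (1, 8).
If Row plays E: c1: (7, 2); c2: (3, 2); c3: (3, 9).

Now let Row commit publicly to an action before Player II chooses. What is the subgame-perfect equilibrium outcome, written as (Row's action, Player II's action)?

Backward induction with Row moving first.
- A: Player II compares 1, 2, 4 and picks c3; Row would get 6.
- B: Player II compares 5, 3, 9 and picks c3; Row would get 8.
- C: Player II compares 2, 5, 8 and picks c3; Row would get 5.
- D: Player II compares 4, 7, 8 and picks c3; Row would get 1.
- E: Player II compares 2, 2, 9 and picks c3; Row would get 3.
Row's induced payoffs are 6, 8, 5, 1, 3, so Row commits to B. Subgame-perfect outcome: (B, c3) with payoffs (8, 9).

(B, c3)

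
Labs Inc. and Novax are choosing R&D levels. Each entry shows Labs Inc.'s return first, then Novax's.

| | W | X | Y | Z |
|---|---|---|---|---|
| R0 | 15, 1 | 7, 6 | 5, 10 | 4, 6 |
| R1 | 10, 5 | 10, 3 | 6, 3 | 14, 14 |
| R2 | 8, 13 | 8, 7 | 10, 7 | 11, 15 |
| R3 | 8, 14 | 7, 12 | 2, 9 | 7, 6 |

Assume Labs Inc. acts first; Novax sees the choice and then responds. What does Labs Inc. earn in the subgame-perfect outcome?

Solve by backward induction (Labs Inc. leads).
- R0 → Novax plays Y (best of 1, 6, 10, 6); Labs Inc. gets 5.
- R1 → Novax plays Z (best of 5, 3, 3, 14); Labs Inc. gets 14.
- R2 → Novax plays Z (best of 13, 7, 7, 15); Labs Inc. gets 11.
- R3 → Novax plays W (best of 14, 12, 9, 6); Labs Inc. gets 8.
Maximizing over 5, 14, 11, 8, Labs Inc. chooses R1. Subgame-perfect outcome: (R1, Z) with payoffs (14, 14).

14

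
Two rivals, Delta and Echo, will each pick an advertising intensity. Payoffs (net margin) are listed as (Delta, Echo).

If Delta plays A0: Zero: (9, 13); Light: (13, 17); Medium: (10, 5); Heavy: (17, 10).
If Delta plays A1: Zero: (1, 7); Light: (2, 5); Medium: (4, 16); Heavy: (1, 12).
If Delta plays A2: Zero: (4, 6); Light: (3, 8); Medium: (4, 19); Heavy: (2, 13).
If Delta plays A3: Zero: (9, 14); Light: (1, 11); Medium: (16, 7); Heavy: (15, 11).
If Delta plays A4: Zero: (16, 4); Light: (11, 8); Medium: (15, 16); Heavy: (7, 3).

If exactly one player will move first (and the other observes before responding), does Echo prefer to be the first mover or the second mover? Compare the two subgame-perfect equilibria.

first

If Delta leads: Echo's best replies are A0→Light, A1→Medium, A2→Medium, A3→Zero, A4→Medium; Delta's induced payoffs 13, 4, 4, 9, 15; outcome (A4, Medium), payoffs (15, 16).
If Echo leads: Delta's best replies are Zero→A4, Light→A0, Medium→A3, Heavy→A0; Echo's induced payoffs 4, 17, 7, 10; outcome (A0, Light), payoffs (13, 17).
Echo gets 17 moving first and 16 moving second, so Echo prefers to move first.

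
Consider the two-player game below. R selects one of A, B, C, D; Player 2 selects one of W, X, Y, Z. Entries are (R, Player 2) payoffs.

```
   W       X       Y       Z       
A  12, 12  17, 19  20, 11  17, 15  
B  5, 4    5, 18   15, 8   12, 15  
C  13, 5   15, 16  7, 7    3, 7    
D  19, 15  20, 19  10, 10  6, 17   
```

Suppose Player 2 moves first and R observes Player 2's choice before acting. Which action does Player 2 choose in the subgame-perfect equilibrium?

Work backward from R's decision.
- W: R compares 12, 5, 13, 19 and picks D; Player 2 would get 15.
- X: R compares 17, 5, 15, 20 and picks D; Player 2 would get 19.
- Y: R compares 20, 15, 7, 10 and picks A; Player 2 would get 11.
- Z: R compares 17, 12, 3, 6 and picks A; Player 2 would get 15.
Player 2's induced payoffs are 15, 19, 11, 15, so Player 2 commits to X. Subgame-perfect outcome: (D, X) with payoffs (20, 19).

X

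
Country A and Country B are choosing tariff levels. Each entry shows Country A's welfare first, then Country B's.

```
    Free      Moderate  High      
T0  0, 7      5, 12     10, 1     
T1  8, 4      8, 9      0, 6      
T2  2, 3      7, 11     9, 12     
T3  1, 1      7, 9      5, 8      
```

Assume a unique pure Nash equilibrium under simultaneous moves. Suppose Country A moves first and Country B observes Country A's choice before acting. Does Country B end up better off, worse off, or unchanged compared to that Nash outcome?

Country B best-responds to each possible Country A move:
- T0: Country B compares 7, 12, 1 and picks Moderate; Country A would get 5.
- T1: Country B compares 4, 9, 6 and picks Moderate; Country A would get 8.
- T2: Country B compares 3, 11, 12 and picks High; Country A would get 9.
- T3: Country B compares 1, 9, 8 and picks Moderate; Country A would get 7.
Country A's induced payoffs are 5, 8, 9, 7, so Country A commits to T2. Subgame-perfect outcome: (T2, High) with payoffs (9, 12).
Now find the simultaneous Nash equilibrium.
Country A's best replies: Free→T1; Moderate→T1; High→T0.
Country B's best replies: T0→Moderate; T1→Moderate; T2→High; T3→Moderate.
Only (T1, Moderate) has each player best-responding; Nash payoffs (8, 9).
Country B earns 12 sequentially versus 9 at the Nash outcome: better off.

better off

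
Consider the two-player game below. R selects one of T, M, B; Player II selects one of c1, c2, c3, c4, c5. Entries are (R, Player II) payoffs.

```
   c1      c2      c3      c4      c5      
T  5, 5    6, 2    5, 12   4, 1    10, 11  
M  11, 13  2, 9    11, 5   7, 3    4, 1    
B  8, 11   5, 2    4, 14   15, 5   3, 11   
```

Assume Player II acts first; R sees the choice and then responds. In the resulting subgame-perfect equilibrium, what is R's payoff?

Backward induction with Player II moving first.
- c1 → R plays M (best of 5, 11, 8); Player II gets 13.
- c2 → R plays T (best of 6, 2, 5); Player II gets 2.
- c3 → R plays M (best of 5, 11, 4); Player II gets 5.
- c4 → R plays B (best of 4, 7, 15); Player II gets 5.
- c5 → R plays T (best of 10, 4, 3); Player II gets 11.
Player II's induced payoffs are 13, 2, 5, 5, 11, so Player II commits to c1. Subgame-perfect outcome: (M, c1) with payoffs (11, 13).

11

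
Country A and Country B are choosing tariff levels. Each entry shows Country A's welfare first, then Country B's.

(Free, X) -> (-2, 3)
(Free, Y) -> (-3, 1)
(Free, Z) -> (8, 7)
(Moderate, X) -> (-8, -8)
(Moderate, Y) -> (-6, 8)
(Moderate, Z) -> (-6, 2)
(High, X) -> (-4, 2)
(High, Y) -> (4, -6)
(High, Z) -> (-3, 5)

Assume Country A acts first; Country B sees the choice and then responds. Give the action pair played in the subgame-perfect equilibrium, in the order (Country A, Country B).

Solve by backward induction (Country A leads).
- Free: Country B compares 3, 1, 7 and picks Z; Country A would get 8.
- Moderate: Country B compares -8, 8, 2 and picks Y; Country A would get -6.
- High: Country B compares 2, -6, 5 and picks Z; Country A would get -3.
Maximizing over 8, -6, -3, Country A chooses Free. Subgame-perfect outcome: (Free, Z) with payoffs (8, 7).

(Free, Z)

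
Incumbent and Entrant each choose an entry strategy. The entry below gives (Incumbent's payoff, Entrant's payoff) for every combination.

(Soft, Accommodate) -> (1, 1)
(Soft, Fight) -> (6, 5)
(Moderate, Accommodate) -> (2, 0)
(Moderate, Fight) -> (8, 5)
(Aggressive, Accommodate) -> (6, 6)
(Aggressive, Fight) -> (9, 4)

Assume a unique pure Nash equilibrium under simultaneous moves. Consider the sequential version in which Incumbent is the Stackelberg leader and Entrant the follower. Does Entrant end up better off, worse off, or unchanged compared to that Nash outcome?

Backward induction with Incumbent moving first.
- Soft: BR = Fight, leader payoff 6.
- Moderate: BR = Fight, leader payoff 8.
- Aggressive: BR = Accommodate, leader payoff 6.
Incumbent's induced payoffs are 6, 8, 6, so Incumbent commits to Moderate. Subgame-perfect outcome: (Moderate, Fight) with payoffs (8, 5).
Now find the simultaneous Nash equilibrium.
Incumbent's best replies: Accommodate→Aggressive; Fight→Aggressive.
Entrant's best replies: Soft→Fight; Moderate→Fight; Aggressive→Accommodate.
The unique mutual best reply is (Aggressive, Accommodate), giving (6, 6).
Entrant earns 5 sequentially versus 6 at the Nash outcome: worse off.

worse off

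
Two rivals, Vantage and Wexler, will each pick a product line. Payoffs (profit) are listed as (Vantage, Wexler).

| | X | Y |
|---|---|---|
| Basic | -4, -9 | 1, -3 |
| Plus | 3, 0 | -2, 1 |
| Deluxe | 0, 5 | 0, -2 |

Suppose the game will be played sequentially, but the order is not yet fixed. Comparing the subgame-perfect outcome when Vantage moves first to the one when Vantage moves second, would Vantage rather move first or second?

If Vantage leads: Wexler's best replies are Basic→Y, Plus→Y, Deluxe→X; Vantage's induced payoffs 1, -2, 0; outcome (Basic, Y), payoffs (1, -3).
If Wexler leads: Vantage's best replies are X→Plus, Y→Basic; Wexler's induced payoffs 0, -3; outcome (Plus, X), payoffs (3, 0).
Vantage gets 1 moving first and 3 moving second, so Vantage prefers to move second.

second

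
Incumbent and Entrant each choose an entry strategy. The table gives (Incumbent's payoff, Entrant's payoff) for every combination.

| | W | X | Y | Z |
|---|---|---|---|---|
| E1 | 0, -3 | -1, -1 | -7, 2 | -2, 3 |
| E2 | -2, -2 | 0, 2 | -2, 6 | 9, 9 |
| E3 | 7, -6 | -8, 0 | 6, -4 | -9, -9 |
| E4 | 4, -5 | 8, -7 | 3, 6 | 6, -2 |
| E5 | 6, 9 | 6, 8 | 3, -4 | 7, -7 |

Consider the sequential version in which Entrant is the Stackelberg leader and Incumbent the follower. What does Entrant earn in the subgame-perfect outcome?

Backward induction with Entrant moving first.
- W: Incumbent compares 0, -2, 7, 4, 6 and picks E3; Entrant would get -6.
- X: Incumbent compares -1, 0, -8, 8, 6 and picks E4; Entrant would get -7.
- Y: Incumbent compares -7, -2, 6, 3, 3 and picks E3; Entrant would get -4.
- Z: Incumbent compares -2, 9, -9, 6, 7 and picks E2; Entrant would get 9.
Entrant's induced payoffs are -6, -7, -4, 9, so Entrant commits to Z. Subgame-perfect outcome: (E2, Z) with payoffs (9, 9).

9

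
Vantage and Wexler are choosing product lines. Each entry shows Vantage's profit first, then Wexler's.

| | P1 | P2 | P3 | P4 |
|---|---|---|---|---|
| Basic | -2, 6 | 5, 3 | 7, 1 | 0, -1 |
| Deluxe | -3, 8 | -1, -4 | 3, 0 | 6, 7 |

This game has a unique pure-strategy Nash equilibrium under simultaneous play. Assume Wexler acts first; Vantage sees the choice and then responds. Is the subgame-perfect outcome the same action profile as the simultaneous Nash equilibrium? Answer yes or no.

Work backward from Vantage's decision.
- P1: BR = Basic, leader payoff 6.
- P2: BR = Basic, leader payoff 3.
- P3: BR = Basic, leader payoff 1.
- P4: BR = Deluxe, leader payoff 7.
Maximizing over 6, 3, 1, 7, Wexler chooses P4. Subgame-perfect outcome: (Deluxe, P4) with payoffs (6, 7).
Now find the simultaneous Nash equilibrium.
Vantage's best replies: P1→Basic; P2→Basic; P3→Basic; P4→Deluxe.
Wexler's best replies: Basic→P1; Deluxe→P1.
Only (Basic, P1) has each player best-responding; Nash payoffs (-2, 6).
Sequential outcome (Deluxe, P4) differs from the Nash profile (Basic, P1).

no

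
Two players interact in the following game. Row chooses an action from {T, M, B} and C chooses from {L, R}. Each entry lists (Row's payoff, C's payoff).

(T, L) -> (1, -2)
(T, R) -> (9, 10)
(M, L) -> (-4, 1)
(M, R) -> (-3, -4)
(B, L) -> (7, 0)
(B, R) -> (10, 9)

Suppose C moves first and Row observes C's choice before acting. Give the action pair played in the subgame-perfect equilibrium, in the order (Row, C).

Backward induction with C moving first.
- L: Row compares 1, -4, 7 and picks B; C would get 0.
- R: Row compares 9, -3, 10 and picks B; C would get 9.
Among 0, 9, the best is 9 at R. Subgame-perfect outcome: (B, R) with payoffs (10, 9).

(B, R)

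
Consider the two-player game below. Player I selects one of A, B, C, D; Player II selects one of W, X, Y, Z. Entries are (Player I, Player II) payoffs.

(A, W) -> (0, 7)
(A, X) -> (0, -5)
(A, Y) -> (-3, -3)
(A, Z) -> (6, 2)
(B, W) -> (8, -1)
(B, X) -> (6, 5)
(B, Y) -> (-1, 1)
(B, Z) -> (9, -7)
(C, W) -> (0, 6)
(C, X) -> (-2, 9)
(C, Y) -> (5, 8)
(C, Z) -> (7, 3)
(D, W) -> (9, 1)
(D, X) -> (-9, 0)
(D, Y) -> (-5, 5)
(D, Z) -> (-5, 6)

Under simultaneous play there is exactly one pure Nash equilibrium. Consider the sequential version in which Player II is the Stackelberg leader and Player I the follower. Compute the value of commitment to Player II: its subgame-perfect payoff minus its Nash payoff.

3

Solve by backward induction (Player II leads).
- W → Player I plays D (best of 0, 8, 0, 9); Player II gets 1.
- X → Player I plays B (best of 0, 6, -2, -9); Player II gets 5.
- Y → Player I plays C (best of -3, -1, 5, -5); Player II gets 8.
- Z → Player I plays B (best of 6, 9, 7, -5); Player II gets -7.
Among 1, 5, 8, -7, the best is 8 at Y. Subgame-perfect outcome: (C, Y) with payoffs (5, 8).
Now find the simultaneous Nash equilibrium.
Player I's best replies: W→D; X→B; Y→C; Z→B.
Player II's best replies: A→W; B→X; C→X; D→Z.
The unique mutual best reply is (B, X), giving (6, 5).
Player II's commitment gain: 8 − 5 = 3.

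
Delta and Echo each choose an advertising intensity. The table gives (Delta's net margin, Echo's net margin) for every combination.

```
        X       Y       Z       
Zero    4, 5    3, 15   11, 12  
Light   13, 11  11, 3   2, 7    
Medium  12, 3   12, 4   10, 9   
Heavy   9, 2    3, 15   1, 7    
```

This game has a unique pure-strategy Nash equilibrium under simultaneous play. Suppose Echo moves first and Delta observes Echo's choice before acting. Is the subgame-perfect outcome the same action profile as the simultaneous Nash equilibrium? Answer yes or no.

Delta best-responds to each possible Echo move:
- X: BR = Light, leader payoff 11.
- Y: BR = Medium, leader payoff 4.
- Z: BR = Zero, leader payoff 12.
Echo's induced payoffs are 11, 4, 12, so Echo commits to Z. Subgame-perfect outcome: (Zero, Z) with payoffs (11, 12).
Under simultaneous play:
Delta's best replies: X→Light; Y→Medium; Z→Zero.
Echo's best replies: Zero→Y; Light→X; Medium→Z; Heavy→Y.
The unique mutual best reply is (Light, X), giving (13, 11).
Sequential outcome (Zero, Z) differs from the Nash profile (Light, X).

no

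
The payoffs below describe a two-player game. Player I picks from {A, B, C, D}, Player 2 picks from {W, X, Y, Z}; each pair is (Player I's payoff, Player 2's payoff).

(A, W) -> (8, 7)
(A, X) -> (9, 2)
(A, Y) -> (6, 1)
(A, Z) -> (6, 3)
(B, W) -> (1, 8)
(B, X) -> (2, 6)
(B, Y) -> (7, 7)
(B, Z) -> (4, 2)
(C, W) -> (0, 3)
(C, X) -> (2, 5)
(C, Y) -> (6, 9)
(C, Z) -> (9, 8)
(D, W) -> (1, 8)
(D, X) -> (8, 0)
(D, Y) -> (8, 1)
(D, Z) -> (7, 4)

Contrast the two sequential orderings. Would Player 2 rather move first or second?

first

If Player I leads: Player 2's best replies are A→W, B→W, C→Y, D→W; Player I's induced payoffs 8, 1, 6, 1; outcome (A, W), payoffs (8, 7).
If Player 2 leads: Player I's best replies are W→A, X→A, Y→D, Z→C; Player 2's induced payoffs 7, 2, 1, 8; outcome (C, Z), payoffs (9, 8).
Player 2 gets 8 moving first and 7 moving second, so Player 2 prefers to move first.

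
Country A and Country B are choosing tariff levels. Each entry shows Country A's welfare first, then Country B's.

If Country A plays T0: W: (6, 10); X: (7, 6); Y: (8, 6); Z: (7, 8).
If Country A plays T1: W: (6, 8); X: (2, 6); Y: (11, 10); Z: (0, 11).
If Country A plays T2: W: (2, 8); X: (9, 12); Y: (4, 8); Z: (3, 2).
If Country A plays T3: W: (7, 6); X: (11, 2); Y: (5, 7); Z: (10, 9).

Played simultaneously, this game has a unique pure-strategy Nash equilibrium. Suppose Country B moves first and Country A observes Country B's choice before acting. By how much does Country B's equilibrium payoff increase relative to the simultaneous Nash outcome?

Work backward from Country A's decision.
- W: BR = T3, leader payoff 6.
- X: BR = T3, leader payoff 2.
- Y: BR = T1, leader payoff 10.
- Z: BR = T3, leader payoff 9.
Maximizing over 6, 2, 10, 9, Country B chooses Y. Subgame-perfect outcome: (T1, Y) with payoffs (11, 10).
For the simultaneous game, intersect best replies.
Country A's best replies: W→T3; X→T3; Y→T1; Z→T3.
Country B's best replies: T0→W; T1→Z; T2→X; T3→Z.
The unique mutual best reply is (T3, Z), giving (10, 9).
Country B's commitment gain: 10 − 9 = 1.

1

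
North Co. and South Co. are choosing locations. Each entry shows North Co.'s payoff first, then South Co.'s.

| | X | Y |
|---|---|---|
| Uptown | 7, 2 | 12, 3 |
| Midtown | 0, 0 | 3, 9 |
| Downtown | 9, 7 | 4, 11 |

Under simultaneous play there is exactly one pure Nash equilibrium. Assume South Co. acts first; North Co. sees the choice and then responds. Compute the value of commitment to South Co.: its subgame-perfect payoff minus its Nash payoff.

Work backward from North Co.'s decision.
- X → North Co. plays Downtown (best of 7, 0, 9); South Co. gets 7.
- Y → North Co. plays Uptown (best of 12, 3, 4); South Co. gets 3.
South Co.'s induced payoffs are 7, 3, so South Co. commits to X. Subgame-perfect outcome: (Downtown, X) with payoffs (9, 7).
Under simultaneous play:
North Co.'s best replies: X→Downtown; Y→Uptown.
South Co.'s best replies: Uptown→Y; Midtown→Y; Downtown→Y.
Only (Uptown, Y) has each player best-responding; Nash payoffs (12, 3).
South Co.'s commitment gain: 7 − 3 = 4.

4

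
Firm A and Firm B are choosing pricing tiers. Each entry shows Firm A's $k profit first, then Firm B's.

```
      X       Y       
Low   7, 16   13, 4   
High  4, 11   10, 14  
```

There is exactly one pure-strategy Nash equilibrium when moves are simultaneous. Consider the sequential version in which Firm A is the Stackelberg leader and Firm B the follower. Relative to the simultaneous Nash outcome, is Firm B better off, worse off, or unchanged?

Backward induction with Firm A moving first.
- Low: Firm B compares 16, 4 and picks X; Firm A would get 7.
- High: Firm B compares 11, 14 and picks Y; Firm A would get 10.
Maximizing over 7, 10, Firm A chooses High. Subgame-perfect outcome: (High, Y) with payoffs (10, 14).
Under simultaneous play:
Firm A's best replies: X→Low; Y→Low.
Firm B's best replies: Low→X; High→Y.
Only (Low, X) has each player best-responding; Nash payoffs (7, 16).
Firm B earns 14 sequentially versus 16 at the Nash outcome: worse off.

worse off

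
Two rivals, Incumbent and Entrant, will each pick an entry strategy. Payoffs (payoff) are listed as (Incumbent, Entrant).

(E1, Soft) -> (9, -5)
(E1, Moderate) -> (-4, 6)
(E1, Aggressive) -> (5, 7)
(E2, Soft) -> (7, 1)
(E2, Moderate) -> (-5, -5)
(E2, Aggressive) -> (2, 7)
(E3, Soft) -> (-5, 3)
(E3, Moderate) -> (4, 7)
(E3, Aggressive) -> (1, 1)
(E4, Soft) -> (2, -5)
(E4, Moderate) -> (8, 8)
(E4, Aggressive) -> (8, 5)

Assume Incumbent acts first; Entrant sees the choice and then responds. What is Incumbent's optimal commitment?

Solve by backward induction (Incumbent leads).
- E1: BR = Aggressive, leader payoff 5.
- E2: BR = Aggressive, leader payoff 2.
- E3: BR = Moderate, leader payoff 4.
- E4: BR = Moderate, leader payoff 8.
Maximizing over 5, 2, 4, 8, Incumbent chooses E4. Subgame-perfect outcome: (E4, Moderate) with payoffs (8, 8).

E4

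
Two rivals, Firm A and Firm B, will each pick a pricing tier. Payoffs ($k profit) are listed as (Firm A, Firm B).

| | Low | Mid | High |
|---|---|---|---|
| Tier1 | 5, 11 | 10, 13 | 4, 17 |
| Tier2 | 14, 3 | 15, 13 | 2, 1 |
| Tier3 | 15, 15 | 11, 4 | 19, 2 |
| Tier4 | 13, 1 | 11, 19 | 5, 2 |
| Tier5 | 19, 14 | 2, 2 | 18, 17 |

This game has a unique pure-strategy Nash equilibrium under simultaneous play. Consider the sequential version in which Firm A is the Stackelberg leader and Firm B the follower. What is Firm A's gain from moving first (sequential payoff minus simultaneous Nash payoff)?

Solve by backward induction (Firm A leads).
- Tier1: BR = High, leader payoff 4.
- Tier2: BR = Mid, leader payoff 15.
- Tier3: BR = Low, leader payoff 15.
- Tier4: BR = Mid, leader payoff 11.
- Tier5: BR = High, leader payoff 18.
Maximizing over 4, 15, 15, 11, 18, Firm A chooses Tier5. Subgame-perfect outcome: (Tier5, High) with payoffs (18, 17).
For the simultaneous game, intersect best replies.
Firm A's best replies: Low→Tier5; Mid→Tier2; High→Tier3.
Firm B's best replies: Tier1→High; Tier2→Mid; Tier3→Low; Tier4→Mid; Tier5→High.
Only (Tier2, Mid) has each player best-responding; Nash payoffs (15, 13).
Firm A's commitment gain: 18 − 15 = 3.

3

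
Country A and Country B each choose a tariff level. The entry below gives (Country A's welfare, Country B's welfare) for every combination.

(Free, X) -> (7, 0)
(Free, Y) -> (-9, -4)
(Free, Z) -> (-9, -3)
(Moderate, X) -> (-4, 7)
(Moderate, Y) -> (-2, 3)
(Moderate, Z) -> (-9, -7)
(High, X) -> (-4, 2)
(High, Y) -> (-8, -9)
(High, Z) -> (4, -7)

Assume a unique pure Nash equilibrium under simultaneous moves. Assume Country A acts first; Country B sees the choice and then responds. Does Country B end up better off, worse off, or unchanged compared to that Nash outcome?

unchanged

Country B best-responds to each possible Country A move:
- Free: Country B compares 0, -4, -3 and picks X; Country A would get 7.
- Moderate: Country B compares 7, 3, -7 and picks X; Country A would get -4.
- High: Country B compares 2, -9, -7 and picks X; Country A would get -4.
Among 7, -4, -4, the best is 7 at Free. Subgame-perfect outcome: (Free, X) with payoffs (7, 0).
Under simultaneous play:
Country A's best replies: X→Free; Y→Moderate; Z→High.
Country B's best replies: Free→X; Moderate→X; High→X.
The unique mutual best reply is (Free, X), giving (7, 0).
Country B earns 0 sequentially versus 0 at the Nash outcome: unchanged.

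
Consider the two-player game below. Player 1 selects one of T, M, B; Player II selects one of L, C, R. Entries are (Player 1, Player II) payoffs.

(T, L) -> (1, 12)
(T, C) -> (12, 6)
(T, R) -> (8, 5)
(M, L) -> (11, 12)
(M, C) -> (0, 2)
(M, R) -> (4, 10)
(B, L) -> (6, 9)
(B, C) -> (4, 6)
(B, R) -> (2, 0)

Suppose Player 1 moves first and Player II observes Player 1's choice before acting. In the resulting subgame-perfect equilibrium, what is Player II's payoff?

Backward induction with Player 1 moving first.
- T: BR = L, leader payoff 1.
- M: BR = L, leader payoff 11.
- B: BR = L, leader payoff 6.
Maximizing over 1, 11, 6, Player 1 chooses M. Subgame-perfect outcome: (M, L) with payoffs (11, 12).

12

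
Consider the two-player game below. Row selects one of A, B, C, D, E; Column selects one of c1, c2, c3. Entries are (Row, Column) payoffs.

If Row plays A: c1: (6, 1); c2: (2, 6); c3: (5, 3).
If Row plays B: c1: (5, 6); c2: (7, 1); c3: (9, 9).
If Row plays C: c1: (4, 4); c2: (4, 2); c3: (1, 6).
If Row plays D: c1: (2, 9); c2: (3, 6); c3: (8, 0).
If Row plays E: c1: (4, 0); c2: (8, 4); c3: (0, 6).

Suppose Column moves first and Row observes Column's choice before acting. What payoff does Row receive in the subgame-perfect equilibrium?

Solve by backward induction (Column leads).
- c1 → Row plays A (best of 6, 5, 4, 2, 4); Column gets 1.
- c2 → Row plays E (best of 2, 7, 4, 3, 8); Column gets 4.
- c3 → Row plays B (best of 5, 9, 1, 8, 0); Column gets 9.
Column's induced payoffs are 1, 4, 9, so Column commits to c3. Subgame-perfect outcome: (B, c3) with payoffs (9, 9).

9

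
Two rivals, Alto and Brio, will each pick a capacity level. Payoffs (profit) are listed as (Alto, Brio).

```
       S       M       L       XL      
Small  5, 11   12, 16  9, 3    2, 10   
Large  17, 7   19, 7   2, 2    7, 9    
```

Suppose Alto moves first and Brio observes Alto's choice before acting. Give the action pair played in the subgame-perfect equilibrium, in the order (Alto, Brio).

(Small, M)

Backward induction with Alto moving first.
- Small: Brio compares 11, 16, 3, 10 and picks M; Alto would get 12.
- Large: Brio compares 7, 7, 2, 9 and picks XL; Alto would get 7.
Among 12, 7, the best is 12 at Small. Subgame-perfect outcome: (Small, M) with payoffs (12, 16).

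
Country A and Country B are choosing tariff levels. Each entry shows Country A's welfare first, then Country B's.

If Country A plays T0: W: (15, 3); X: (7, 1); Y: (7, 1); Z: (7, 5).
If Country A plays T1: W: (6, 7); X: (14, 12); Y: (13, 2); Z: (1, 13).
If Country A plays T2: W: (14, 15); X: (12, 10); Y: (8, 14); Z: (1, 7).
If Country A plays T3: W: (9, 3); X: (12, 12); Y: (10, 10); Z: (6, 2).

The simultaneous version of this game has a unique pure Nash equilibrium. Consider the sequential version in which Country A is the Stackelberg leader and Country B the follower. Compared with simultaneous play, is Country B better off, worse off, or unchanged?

better off

Backward induction with Country A moving first.
- T0: BR = Z, leader payoff 7.
- T1: BR = Z, leader payoff 1.
- T2: BR = W, leader payoff 14.
- T3: BR = X, leader payoff 12.
Among 7, 1, 14, 12, the best is 14 at T2. Subgame-perfect outcome: (T2, W) with payoffs (14, 15).
For the simultaneous game, intersect best replies.
Country A's best replies: W→T0; X→T1; Y→T1; Z→T0.
Country B's best replies: T0→Z; T1→Z; T2→W; T3→X.
The unique mutual best reply is (T0, Z), giving (7, 5).
Country B earns 15 sequentially versus 5 at the Nash outcome: better off.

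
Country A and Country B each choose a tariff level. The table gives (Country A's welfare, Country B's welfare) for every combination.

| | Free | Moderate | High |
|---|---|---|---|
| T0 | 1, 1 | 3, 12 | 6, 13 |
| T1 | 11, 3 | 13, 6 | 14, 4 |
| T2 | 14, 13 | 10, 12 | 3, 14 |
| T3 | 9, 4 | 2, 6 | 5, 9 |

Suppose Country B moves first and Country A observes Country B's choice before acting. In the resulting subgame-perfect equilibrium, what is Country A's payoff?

Backward induction with Country B moving first.
- Free → Country A plays T2 (best of 1, 11, 14, 9); Country B gets 13.
- Moderate → Country A plays T1 (best of 3, 13, 10, 2); Country B gets 6.
- High → Country A plays T1 (best of 6, 14, 3, 5); Country B gets 4.
Among 13, 6, 4, the best is 13 at Free. Subgame-perfect outcome: (T2, Free) with payoffs (14, 13).

14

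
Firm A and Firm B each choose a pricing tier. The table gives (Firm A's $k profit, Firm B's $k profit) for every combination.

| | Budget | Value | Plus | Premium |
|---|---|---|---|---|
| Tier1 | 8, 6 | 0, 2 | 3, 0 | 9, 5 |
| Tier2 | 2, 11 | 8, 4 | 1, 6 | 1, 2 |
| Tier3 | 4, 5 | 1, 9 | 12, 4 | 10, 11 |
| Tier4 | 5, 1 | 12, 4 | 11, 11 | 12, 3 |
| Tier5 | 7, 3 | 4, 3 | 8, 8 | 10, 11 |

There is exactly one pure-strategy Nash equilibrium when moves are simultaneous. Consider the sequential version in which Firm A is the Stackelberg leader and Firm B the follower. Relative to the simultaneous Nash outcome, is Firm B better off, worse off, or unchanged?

better off

Work backward from Firm B's decision.
- Tier1 → Firm B plays Budget (best of 6, 2, 0, 5); Firm A gets 8.
- Tier2 → Firm B plays Budget (best of 11, 4, 6, 2); Firm A gets 2.
- Tier3 → Firm B plays Premium (best of 5, 9, 4, 11); Firm A gets 10.
- Tier4 → Firm B plays Plus (best of 1, 4, 11, 3); Firm A gets 11.
- Tier5 → Firm B plays Premium (best of 3, 3, 8, 11); Firm A gets 10.
Maximizing over 8, 2, 10, 11, 10, Firm A chooses Tier4. Subgame-perfect outcome: (Tier4, Plus) with payoffs (11, 11).
For the simultaneous game, intersect best replies.
Firm A's best replies: Budget→Tier1; Value→Tier4; Plus→Tier3; Premium→Tier4.
Firm B's best replies: Tier1→Budget; Tier2→Budget; Tier3→Premium; Tier4→Plus; Tier5→Premium.
Only (Tier1, Budget) has each player best-responding; Nash payoffs (8, 6).
Firm B earns 11 sequentially versus 6 at the Nash outcome: better off.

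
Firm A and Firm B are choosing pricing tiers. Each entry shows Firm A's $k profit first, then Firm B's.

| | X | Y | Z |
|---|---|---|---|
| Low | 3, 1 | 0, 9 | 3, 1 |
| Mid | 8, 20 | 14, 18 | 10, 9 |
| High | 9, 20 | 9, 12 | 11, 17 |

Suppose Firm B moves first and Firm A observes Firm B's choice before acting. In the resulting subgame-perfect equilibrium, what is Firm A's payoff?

Work backward from Firm A's decision.
- X → Firm A plays High (best of 3, 8, 9); Firm B gets 20.
- Y → Firm A plays Mid (best of 0, 14, 9); Firm B gets 18.
- Z → Firm A plays High (best of 3, 10, 11); Firm B gets 17.
Maximizing over 20, 18, 17, Firm B chooses X. Subgame-perfect outcome: (High, X) with payoffs (9, 20).

9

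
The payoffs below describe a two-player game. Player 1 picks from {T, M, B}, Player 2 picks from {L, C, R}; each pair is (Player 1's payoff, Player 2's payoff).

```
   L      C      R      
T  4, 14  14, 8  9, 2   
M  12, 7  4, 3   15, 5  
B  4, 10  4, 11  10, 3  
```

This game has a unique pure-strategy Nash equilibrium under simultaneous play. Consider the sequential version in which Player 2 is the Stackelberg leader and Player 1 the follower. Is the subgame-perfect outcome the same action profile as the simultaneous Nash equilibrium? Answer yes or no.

no

Work backward from Player 1's decision.
- L: BR = M, leader payoff 7.
- C: BR = T, leader payoff 8.
- R: BR = M, leader payoff 5.
Player 2's induced payoffs are 7, 8, 5, so Player 2 commits to C. Subgame-perfect outcome: (T, C) with payoffs (14, 8).
For the simultaneous game, intersect best replies.
Player 1's best replies: L→M; C→T; R→M.
Player 2's best replies: T→L; M→L; B→C.
The unique mutual best reply is (M, L), giving (12, 7).
Sequential outcome (T, C) differs from the Nash profile (M, L).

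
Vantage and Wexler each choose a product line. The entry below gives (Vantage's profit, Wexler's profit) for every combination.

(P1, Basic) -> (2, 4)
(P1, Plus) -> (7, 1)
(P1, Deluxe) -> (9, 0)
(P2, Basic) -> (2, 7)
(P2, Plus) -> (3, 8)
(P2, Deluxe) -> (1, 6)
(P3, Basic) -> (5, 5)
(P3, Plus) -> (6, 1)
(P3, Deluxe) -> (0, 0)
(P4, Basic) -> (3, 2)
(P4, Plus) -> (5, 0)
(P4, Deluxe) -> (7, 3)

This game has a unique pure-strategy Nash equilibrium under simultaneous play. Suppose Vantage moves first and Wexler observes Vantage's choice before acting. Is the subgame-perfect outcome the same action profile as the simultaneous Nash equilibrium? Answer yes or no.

Work backward from Wexler's decision.
- P1 → Wexler plays Basic (best of 4, 1, 0); Vantage gets 2.
- P2 → Wexler plays Plus (best of 7, 8, 6); Vantage gets 3.
- P3 → Wexler plays Basic (best of 5, 1, 0); Vantage gets 5.
- P4 → Wexler plays Deluxe (best of 2, 0, 3); Vantage gets 7.
Among 2, 3, 5, 7, the best is 7 at P4. Subgame-perfect outcome: (P4, Deluxe) with payoffs (7, 3).
Under simultaneous play:
Vantage's best replies: Basic→P3; Plus→P1; Deluxe→P1.
Wexler's best replies: P1→Basic; P2→Plus; P3→Basic; P4→Deluxe.
Only (P3, Basic) has each player best-responding; Nash payoffs (5, 5).
Sequential outcome (P4, Deluxe) differs from the Nash profile (P3, Basic).

no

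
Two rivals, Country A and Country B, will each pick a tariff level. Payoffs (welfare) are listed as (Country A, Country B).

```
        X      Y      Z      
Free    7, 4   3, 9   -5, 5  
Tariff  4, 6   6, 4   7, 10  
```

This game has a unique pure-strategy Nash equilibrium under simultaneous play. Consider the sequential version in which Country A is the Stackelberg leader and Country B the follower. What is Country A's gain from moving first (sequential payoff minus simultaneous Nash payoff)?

0

Solve by backward induction (Country A leads).
- Free: Country B compares 4, 9, 5 and picks Y; Country A would get 3.
- Tariff: Country B compares 6, 4, 10 and picks Z; Country A would get 7.
Maximizing over 3, 7, Country A chooses Tariff. Subgame-perfect outcome: (Tariff, Z) with payoffs (7, 10).
Under simultaneous play:
Country A's best replies: X→Free; Y→Tariff; Z→Tariff.
Country B's best replies: Free→Y; Tariff→Z.
The unique mutual best reply is (Tariff, Z), giving (7, 10).
Country A's commitment gain: 7 − 7 = 0.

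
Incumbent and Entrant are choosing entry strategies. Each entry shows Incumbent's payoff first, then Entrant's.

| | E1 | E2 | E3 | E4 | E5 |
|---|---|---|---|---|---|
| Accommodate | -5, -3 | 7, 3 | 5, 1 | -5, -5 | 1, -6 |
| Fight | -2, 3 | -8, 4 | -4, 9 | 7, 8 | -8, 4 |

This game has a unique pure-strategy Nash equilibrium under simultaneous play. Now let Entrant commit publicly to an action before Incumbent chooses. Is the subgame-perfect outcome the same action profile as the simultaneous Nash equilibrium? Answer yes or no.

no

Work backward from Incumbent's decision.
- E1: BR = Fight, leader payoff 3.
- E2: BR = Accommodate, leader payoff 3.
- E3: BR = Accommodate, leader payoff 1.
- E4: BR = Fight, leader payoff 8.
- E5: BR = Accommodate, leader payoff -6.
Among 3, 3, 1, 8, -6, the best is 8 at E4. Subgame-perfect outcome: (Fight, E4) with payoffs (7, 8).
Now find the simultaneous Nash equilibrium.
Incumbent's best replies: E1→Fight; E2→Accommodate; E3→Accommodate; E4→Fight; E5→Accommodate.
Entrant's best replies: Accommodate→E2; Fight→E3.
Only (Accommodate, E2) has each player best-responding; Nash payoffs (7, 3).
Sequential outcome (Fight, E4) differs from the Nash profile (Accommodate, E2).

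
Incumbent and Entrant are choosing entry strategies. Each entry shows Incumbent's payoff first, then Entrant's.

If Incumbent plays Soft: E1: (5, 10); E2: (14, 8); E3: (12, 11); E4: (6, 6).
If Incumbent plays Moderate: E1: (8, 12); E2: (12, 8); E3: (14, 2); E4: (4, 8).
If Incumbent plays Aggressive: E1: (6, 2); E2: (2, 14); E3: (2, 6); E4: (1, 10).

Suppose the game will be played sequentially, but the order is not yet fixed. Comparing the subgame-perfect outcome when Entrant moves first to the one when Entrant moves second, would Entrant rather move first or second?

If Incumbent leads: Entrant's best replies are Soft→E3, Moderate→E1, Aggressive→E2; Incumbent's induced payoffs 12, 8, 2; outcome (Soft, E3), payoffs (12, 11).
If Entrant leads: Incumbent's best replies are E1→Moderate, E2→Soft, E3→Moderate, E4→Soft; Entrant's induced payoffs 12, 8, 2, 6; outcome (Moderate, E1), payoffs (8, 12).
Entrant gets 12 moving first and 11 moving second, so Entrant prefers to move first.

first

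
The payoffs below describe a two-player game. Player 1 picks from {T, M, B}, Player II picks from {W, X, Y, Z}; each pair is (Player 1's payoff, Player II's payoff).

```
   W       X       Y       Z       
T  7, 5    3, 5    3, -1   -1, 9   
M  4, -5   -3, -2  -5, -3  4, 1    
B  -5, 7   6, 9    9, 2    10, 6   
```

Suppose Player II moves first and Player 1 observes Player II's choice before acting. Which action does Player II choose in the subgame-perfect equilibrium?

X

Backward induction with Player II moving first.
- W: BR = T, leader payoff 5.
- X: BR = B, leader payoff 9.
- Y: BR = B, leader payoff 2.
- Z: BR = B, leader payoff 6.
Among 5, 9, 2, 6, the best is 9 at X. Subgame-perfect outcome: (B, X) with payoffs (6, 9).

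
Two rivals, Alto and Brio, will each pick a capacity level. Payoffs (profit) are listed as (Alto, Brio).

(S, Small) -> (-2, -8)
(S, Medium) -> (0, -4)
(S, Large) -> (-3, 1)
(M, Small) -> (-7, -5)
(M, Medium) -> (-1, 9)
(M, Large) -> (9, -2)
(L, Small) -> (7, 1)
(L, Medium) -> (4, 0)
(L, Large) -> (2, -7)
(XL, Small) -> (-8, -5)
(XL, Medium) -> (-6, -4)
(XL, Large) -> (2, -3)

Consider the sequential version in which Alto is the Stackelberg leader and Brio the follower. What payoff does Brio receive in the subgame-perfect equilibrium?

Solve by backward induction (Alto leads).
- S: BR = Large, leader payoff -3.
- M: BR = Medium, leader payoff -1.
- L: BR = Small, leader payoff 7.
- XL: BR = Large, leader payoff 2.
Among -3, -1, 7, 2, the best is 7 at L. Subgame-perfect outcome: (L, Small) with payoffs (7, 1).

1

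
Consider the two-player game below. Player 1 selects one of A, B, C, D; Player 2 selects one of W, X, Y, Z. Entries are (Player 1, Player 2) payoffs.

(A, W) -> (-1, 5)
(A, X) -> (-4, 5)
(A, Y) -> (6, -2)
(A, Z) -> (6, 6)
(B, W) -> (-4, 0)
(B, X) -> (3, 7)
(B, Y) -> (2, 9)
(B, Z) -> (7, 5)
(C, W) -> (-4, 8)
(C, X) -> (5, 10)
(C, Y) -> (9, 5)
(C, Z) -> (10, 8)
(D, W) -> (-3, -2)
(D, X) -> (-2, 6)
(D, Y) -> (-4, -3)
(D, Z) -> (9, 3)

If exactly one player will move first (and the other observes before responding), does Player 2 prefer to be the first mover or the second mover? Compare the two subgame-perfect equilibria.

If Player 1 leads: Player 2's best replies are A→Z, B→Y, C→X, D→X; Player 1's induced payoffs 6, 2, 5, -2; outcome (A, Z), payoffs (6, 6).
If Player 2 leads: Player 1's best replies are W→A, X→C, Y→C, Z→C; Player 2's induced payoffs 5, 10, 5, 8; outcome (C, X), payoffs (5, 10).
Player 2 gets 10 moving first and 6 moving second, so Player 2 prefers to move first.

first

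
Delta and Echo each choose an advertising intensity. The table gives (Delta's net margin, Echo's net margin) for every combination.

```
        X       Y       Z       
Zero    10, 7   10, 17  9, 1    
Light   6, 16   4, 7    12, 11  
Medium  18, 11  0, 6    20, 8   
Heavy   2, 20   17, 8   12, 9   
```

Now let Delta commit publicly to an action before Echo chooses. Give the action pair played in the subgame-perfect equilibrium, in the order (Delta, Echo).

Backward induction with Delta moving first.
- Zero → Echo plays Y (best of 7, 17, 1); Delta gets 10.
- Light → Echo plays X (best of 16, 7, 11); Delta gets 6.
- Medium → Echo plays X (best of 11, 6, 8); Delta gets 18.
- Heavy → Echo plays X (best of 20, 8, 9); Delta gets 2.
Delta's induced payoffs are 10, 6, 18, 2, so Delta commits to Medium. Subgame-perfect outcome: (Medium, X) with payoffs (18, 11).

(Medium, X)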